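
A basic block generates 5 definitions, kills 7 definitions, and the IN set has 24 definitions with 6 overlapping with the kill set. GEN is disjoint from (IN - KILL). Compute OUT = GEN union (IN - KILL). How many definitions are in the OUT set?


IN - KILL: 24 - 6 = 18 surviving definitions
OUT = GEN + surviving = 5 + 18 = 23

23


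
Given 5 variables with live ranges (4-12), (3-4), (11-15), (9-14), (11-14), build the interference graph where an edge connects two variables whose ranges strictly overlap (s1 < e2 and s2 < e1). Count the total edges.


Check all pairs for overlapping intervals.
Two intervals (s1,e1) and (s2,e2) overlap if s1 < e2 and s2 < e1.
v0 (4-12) vs v1..v4: overlaps v2, v3, v4 -> 3
v1 (3-4) vs v2..v4: overlaps none -> 0
v2 (11-15) vs v3..v4: overlaps v3, v4 -> 2
v3 (9-14) vs v4: overlaps v4 -> 1
Total overlapping pairs = 3 + 0 + 2 + 1 = 6

6


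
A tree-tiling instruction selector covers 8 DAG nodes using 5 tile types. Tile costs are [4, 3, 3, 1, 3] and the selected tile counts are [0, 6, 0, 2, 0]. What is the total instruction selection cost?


Total cost = sum(count_i * cost_i)
= 0*4 + 6*3 + 0*3 + 2*1 + 0*3
= 20

20


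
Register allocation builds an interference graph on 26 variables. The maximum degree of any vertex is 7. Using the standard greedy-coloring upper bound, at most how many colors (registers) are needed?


Greedy coloring never needs more than (max_degree + 1) colors: when coloring a vertex, at most max_degree neighbors are already colored.
Upper bound = 7 + 1 = 8

8


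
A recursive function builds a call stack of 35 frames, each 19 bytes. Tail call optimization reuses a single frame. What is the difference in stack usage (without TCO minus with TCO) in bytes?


Without TCO: 35 * 19 = 665 bytes
With TCO: reuse 1 frame = 19 bytes
Savings = 665 - 19 = 646

646


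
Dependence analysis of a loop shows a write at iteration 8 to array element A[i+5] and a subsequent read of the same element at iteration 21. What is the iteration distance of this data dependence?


Distance = read iteration - write iteration
= 21 - 8 = 13

13


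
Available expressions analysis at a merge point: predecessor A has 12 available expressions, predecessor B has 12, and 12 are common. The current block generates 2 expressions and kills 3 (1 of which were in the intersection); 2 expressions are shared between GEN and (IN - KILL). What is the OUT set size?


IN = intersection of predecessors = 12
IN - KILL = 12 - 1 = 11
|OUT| = |GEN| + |IN - KILL| - |GEN ∩ (IN - KILL)| = 2 + 11 - 2 = 11

11


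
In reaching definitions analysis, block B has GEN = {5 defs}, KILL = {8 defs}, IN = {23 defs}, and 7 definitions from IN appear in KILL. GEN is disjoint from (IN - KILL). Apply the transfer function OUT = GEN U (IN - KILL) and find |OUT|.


IN - KILL: 23 - 7 = 16 surviving definitions
OUT = GEN + surviving = 5 + 16 = 21

21


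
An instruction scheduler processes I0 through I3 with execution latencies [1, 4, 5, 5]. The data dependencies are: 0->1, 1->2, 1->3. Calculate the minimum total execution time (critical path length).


Compute longest path through dependency graph: dist(Ik) = max over predecessors of dist + latency(Ik).
dist(I0) = latency 1 = 1
dist(I1) = dist(I0) + 4 = 1 + 4 = 5
dist(I2) = dist(I1) + 5 = 5 + 5 = 10
dist(I3) = dist(I1) + 5 = 5 + 5 = 10
Critical path = max dist = 10

10


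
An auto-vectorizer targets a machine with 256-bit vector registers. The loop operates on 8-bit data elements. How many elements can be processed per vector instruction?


Width = SIMD bits / data type bits
= 256 / 8 = 32

32


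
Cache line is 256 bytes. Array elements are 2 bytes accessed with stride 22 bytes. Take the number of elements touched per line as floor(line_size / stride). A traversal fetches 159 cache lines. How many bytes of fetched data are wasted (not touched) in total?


Elements per line = floor(256 / 22) = 11
Bytes used per line = 11 * 2 = 22
Wasted per line = 256 - 22 = 234
Total wasted = 234 * 159 = 37206

37206


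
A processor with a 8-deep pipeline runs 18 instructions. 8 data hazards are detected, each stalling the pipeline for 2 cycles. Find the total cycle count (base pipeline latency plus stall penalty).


Base cycles = 8 + 18 - 1 = 25
Total stalls = 8 * 2 = 16
Total = 25 + 16 = 41

41


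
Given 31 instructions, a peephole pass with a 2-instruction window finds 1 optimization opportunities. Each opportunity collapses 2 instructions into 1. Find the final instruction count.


Each match removes 1 instructions.
Total removed = 1 * 1 = 1
Remaining = 31 - 1 = 30

30


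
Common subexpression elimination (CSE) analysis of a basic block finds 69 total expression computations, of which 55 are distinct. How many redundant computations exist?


CSE count = total expressions - unique expressions
= 69 - 55 = 14

14


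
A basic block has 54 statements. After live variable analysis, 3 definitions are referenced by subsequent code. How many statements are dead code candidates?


Dead code = total statements - live definitions
= 54 - 3 = 51

51


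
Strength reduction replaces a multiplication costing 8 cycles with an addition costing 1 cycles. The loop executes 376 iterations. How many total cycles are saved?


Per-iteration saving = 8 - 1 = 7
Total saved = 376 * 7 = 2632

2632


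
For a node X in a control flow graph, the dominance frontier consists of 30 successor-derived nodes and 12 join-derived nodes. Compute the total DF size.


DF(X) = direct successor contributions + join point contributions
= 30 + 12 = 42

42


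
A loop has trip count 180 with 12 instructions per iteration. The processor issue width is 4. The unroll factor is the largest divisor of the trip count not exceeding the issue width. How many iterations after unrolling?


Largest divisor of 180 <= 4 is 4
New iterations = 180 / 4 = 45

45


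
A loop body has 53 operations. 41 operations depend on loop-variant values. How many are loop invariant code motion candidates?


Invariant candidates = total - loop-dependent
= 53 - 41 = 12

12


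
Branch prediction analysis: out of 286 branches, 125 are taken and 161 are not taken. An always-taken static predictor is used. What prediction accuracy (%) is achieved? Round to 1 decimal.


Predictor: always-taken
Correct predictions = 125
Accuracy = 125 / 286 * 100 = 43.7%

43.7


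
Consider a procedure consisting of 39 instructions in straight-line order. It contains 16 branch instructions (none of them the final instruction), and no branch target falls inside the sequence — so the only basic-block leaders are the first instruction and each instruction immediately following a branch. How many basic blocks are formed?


With no in-sequence branch targets, the leaders are the first instruction plus the instruction after each branch.
Number of basic blocks = branches + 1
= 16 + 1 = 17

17


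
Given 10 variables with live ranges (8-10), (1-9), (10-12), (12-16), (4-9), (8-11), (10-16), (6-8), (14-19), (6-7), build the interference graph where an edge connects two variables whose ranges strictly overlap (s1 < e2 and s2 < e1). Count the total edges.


Check all pairs for overlapping intervals.
Two intervals (s1,e1) and (s2,e2) overlap if s1 < e2 and s2 < e1.
v0 (8-10) vs v1..v9: overlaps v1, v4, v5 -> 3
v1 (1-9) vs v2..v9: overlaps v4, v5, v7, v9 -> 4
v2 (10-12) vs v3..v9: overlaps v5, v6 -> 2
v3 (12-16) vs v4..v9: overlaps v6, v8 -> 2
v4 (4-9) vs v5..v9: overlaps v5, v7, v9 -> 3
v5 (8-11) vs v6..v9: overlaps v6 -> 1
v6 (10-16) vs v7..v9: overlaps v8 -> 1
v7 (6-8) vs v8..v9: overlaps v9 -> 1
v8 (14-19) vs v9: overlaps none -> 0
Total overlapping pairs = 3 + 4 + 2 + 2 + 3 + 1 + 1 + 1 + 0 = 17

17


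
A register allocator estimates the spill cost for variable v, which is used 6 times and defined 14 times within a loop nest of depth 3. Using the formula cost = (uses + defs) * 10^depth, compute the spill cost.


uses + defs = 6 + 14 = 20
10^3 = 1000
Spill cost = 20 * 1000 = 20000

20000


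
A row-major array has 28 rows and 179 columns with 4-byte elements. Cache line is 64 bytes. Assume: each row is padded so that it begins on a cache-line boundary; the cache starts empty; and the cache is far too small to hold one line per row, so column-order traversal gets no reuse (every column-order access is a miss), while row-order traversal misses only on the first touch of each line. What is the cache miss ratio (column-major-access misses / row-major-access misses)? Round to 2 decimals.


Each row occupies 179 * 4 = 716 bytes and starts on a line boundary, so it spans ceil(716 / 64) = 12 cache lines.
Row-major traversal misses (one per line touched): 28 * ceil(179 * 4 / 64) = 336
Column-major traversal misses (no reuse, every access misses): 28 * 179 = 5012
Ratio = 5012 / 336 = 14.92

14.92


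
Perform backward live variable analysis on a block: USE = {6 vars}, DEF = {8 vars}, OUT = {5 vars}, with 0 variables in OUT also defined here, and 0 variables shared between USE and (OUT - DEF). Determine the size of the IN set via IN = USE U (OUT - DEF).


OUT - DEF: 5 - 0 = 5
|IN| = |USE| + |OUT - DEF| - |USE ∩ (OUT - DEF)| = 6 + 5 - 0 = 11

11


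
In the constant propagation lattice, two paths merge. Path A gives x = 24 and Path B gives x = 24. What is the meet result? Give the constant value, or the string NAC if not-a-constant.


Meet operation: if both paths give the same constant, result is that constant; if they differ, result is NAC (not-a-constant).
Path A: 24, Path B: 24 -> equal
Result: constant -> 24

24


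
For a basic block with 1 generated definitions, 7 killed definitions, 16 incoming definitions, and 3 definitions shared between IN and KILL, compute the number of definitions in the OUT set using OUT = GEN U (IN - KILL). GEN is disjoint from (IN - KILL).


IN - KILL: 16 - 3 = 13 surviving definitions
OUT = GEN + surviving = 1 + 13 = 14

14


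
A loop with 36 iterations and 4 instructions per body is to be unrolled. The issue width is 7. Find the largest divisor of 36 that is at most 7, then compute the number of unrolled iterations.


Largest divisor of 36 <= 7 is 6
New iterations = 36 / 6 = 6

6


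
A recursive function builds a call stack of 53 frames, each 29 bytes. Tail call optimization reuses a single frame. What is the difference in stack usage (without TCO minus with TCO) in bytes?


Without TCO: 53 * 29 = 1537 bytes
With TCO: reuse 1 frame = 29 bytes
Savings = 1537 - 29 = 1508

1508


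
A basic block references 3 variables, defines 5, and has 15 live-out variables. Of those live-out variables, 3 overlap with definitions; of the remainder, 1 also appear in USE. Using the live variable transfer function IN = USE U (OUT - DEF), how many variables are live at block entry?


OUT - DEF: 15 - 3 = 12
|IN| = |USE| + |OUT - DEF| - |USE ∩ (OUT - DEF)| = 3 + 12 - 1 = 14

14


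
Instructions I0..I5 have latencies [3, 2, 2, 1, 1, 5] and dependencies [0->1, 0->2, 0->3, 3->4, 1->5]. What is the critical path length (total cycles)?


Compute longest path through dependency graph: dist(Ik) = max over predecessors of dist + latency(Ik).
dist(I0) = latency 3 = 3
dist(I1) = dist(I0) + 2 = 3 + 2 = 5
dist(I2) = dist(I0) + 2 = 3 + 2 = 5
dist(I3) = dist(I0) + 1 = 3 + 1 = 4
dist(I4) = dist(I3) + 1 = 4 + 1 = 5
dist(I5) = dist(I1) + 5 = 5 + 5 = 10
Critical path = max dist = 10

10


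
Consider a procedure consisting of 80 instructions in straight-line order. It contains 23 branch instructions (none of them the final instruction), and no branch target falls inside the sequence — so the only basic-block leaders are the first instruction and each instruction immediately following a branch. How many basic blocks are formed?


With no in-sequence branch targets, the leaders are the first instruction plus the instruction after each branch.
Number of basic blocks = branches + 1
= 23 + 1 = 24

24


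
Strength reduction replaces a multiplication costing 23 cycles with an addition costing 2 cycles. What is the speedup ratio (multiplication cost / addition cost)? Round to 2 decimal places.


Ratio = mult_cost / add_cost = 23 / 2 = 11.5

11.5


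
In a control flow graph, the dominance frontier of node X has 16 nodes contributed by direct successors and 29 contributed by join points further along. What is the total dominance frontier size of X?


DF(X) = direct successor contributions + join point contributions
= 16 + 29 = 45

45


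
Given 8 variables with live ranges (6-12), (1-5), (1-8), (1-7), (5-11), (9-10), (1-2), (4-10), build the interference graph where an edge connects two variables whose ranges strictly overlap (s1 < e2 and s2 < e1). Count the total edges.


Check all pairs for overlapping intervals.
Two intervals (s1,e1) and (s2,e2) overlap if s1 < e2 and s2 < e1.
v0 (6-12) vs v1..v7: overlaps v2, v3, v4, v5, v7 -> 5
v1 (1-5) vs v2..v7: overlaps v2, v3, v6, v7 -> 4
v2 (1-8) vs v3..v7: overlaps v3, v4, v6, v7 -> 4
v3 (1-7) vs v4..v7: overlaps v4, v6, v7 -> 3
v4 (5-11) vs v5..v7: overlaps v5, v7 -> 2
v5 (9-10) vs v6..v7: overlaps v7 -> 1
v6 (1-2) vs v7: overlaps none -> 0
Total overlapping pairs = 5 + 4 + 4 + 3 + 2 + 1 + 0 = 19

19


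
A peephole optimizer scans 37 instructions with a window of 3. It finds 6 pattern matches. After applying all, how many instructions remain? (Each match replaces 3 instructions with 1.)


Each match removes 2 instructions.
Total removed = 6 * 2 = 12
Remaining = 37 - 12 = 25

25


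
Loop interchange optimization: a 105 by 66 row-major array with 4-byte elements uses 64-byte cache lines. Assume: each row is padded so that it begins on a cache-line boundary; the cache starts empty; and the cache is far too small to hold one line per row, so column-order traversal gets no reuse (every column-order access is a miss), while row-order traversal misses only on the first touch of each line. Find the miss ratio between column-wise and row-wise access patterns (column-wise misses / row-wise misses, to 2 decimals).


Each row occupies 66 * 4 = 264 bytes and starts on a line boundary, so it spans ceil(264 / 64) = 5 cache lines.
Row-major traversal misses (one per line touched): 105 * ceil(66 * 4 / 64) = 525
Column-major traversal misses (no reuse, every access misses): 105 * 66 = 6930
Ratio = 6930 / 525 = 13.2

13.2


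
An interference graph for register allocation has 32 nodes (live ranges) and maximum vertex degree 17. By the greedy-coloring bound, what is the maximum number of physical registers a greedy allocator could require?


Greedy coloring never needs more than (max_degree + 1) colors: when coloring a vertex, at most max_degree neighbors are already colored.
Upper bound = 17 + 1 = 18

18


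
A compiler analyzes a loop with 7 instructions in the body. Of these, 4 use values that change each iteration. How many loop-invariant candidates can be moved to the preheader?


Invariant candidates = total - loop-dependent
= 7 - 4 = 3

3


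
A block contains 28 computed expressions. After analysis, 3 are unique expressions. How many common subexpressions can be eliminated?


CSE count = total expressions - unique expressions
= 28 - 3 = 25

25


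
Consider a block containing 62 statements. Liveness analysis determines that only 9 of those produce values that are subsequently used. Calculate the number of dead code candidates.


Dead code = total statements - live definitions
= 62 - 9 = 53

53


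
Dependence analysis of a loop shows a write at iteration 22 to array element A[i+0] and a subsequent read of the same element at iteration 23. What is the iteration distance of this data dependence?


Distance = read iteration - write iteration
= 23 - 22 = 1

1


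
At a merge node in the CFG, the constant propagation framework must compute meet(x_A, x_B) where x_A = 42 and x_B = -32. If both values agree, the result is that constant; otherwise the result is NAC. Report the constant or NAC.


Meet operation: if both paths give the same constant, result is that constant; if they differ, result is NAC (not-a-constant).
Path A: 42, Path B: -32 -> differ
Result: not-a-constant -> NAC

NAC


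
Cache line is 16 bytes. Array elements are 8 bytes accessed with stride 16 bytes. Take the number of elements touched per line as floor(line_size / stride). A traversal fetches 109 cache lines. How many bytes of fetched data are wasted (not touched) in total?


Elements per line = floor(16 / 16) = 1
Bytes used per line = 1 * 8 = 8
Wasted per line = 16 - 8 = 8
Total wasted = 8 * 109 = 872

872


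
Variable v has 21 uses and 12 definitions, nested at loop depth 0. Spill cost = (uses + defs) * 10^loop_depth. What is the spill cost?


uses + defs = 21 + 12 = 33
10^0 = 1
Spill cost = 33 * 1 = 33

33


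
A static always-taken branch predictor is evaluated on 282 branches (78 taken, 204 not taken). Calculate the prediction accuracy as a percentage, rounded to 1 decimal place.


Predictor: always-taken
Correct predictions = 78
Accuracy = 78 / 282 * 100 = 27.7%

27.7


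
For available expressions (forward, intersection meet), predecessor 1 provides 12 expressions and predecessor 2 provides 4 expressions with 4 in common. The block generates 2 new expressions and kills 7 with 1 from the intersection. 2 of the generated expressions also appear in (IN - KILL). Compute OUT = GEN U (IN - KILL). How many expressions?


IN = intersection of predecessors = 4
IN - KILL = 4 - 1 = 3
|OUT| = |GEN| + |IN - KILL| - |GEN ∩ (IN - KILL)| = 2 + 3 - 2 = 3

3


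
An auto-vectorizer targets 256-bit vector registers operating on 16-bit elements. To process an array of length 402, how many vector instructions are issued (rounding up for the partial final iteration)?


Width = 256 / 16 = 16 elements per vector op
Iterations = ceil(402 / 16) = 26

26


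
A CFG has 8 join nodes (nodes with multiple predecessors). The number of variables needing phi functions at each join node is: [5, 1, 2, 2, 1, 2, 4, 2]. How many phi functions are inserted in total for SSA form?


Total phi functions = sum of phi functions at each join node
= 5 + 1 + 2 + 2 + 1 + 2 + 4 + 2 = 19

19


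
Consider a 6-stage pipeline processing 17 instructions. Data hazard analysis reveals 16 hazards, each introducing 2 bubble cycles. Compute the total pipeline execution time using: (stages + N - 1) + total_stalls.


Base cycles = 6 + 17 - 1 = 22
Total stalls = 16 * 2 = 32
Total = 22 + 32 = 54

54


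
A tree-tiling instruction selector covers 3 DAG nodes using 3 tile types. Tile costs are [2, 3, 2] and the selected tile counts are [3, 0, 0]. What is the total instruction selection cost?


Total cost = sum(count_i * cost_i)
= 3*2 + 0*3 + 0*2
= 6

6


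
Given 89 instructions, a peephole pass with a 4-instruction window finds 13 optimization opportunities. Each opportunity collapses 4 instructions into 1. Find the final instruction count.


Each match removes 3 instructions.
Total removed = 13 * 3 = 39
Remaining = 89 - 39 = 50

50


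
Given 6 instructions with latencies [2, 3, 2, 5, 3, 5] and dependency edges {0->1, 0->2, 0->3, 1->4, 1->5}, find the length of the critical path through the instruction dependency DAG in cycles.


Compute longest path through dependency graph: dist(Ik) = max over predecessors of dist + latency(Ik).
dist(I0) = latency 2 = 2
dist(I1) = dist(I0) + 3 = 2 + 3 = 5
dist(I2) = dist(I0) + 2 = 2 + 2 = 4
dist(I3) = dist(I0) + 5 = 2 + 5 = 7
dist(I4) = dist(I1) + 3 = 5 + 3 = 8
dist(I5) = dist(I1) + 5 = 5 + 5 = 10
Critical path = max dist = 10

10


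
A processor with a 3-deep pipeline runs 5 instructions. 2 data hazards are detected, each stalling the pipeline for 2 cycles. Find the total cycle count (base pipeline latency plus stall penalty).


Base cycles = 3 + 5 - 1 = 7
Total stalls = 2 * 2 = 4
Total = 7 + 4 = 11

11


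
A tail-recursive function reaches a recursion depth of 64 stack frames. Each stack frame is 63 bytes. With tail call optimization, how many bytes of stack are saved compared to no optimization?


Without TCO: 64 * 63 = 4032 bytes
With TCO: reuse 1 frame = 63 bytes
Savings = 4032 - 63 = 3969

3969


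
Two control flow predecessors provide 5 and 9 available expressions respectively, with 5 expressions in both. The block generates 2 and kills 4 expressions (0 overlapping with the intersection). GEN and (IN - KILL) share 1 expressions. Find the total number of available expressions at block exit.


IN = intersection of predecessors = 5
IN - KILL = 5 - 0 = 5
|OUT| = |GEN| + |IN - KILL| - |GEN ∩ (IN - KILL)| = 2 + 5 - 1 = 6

6


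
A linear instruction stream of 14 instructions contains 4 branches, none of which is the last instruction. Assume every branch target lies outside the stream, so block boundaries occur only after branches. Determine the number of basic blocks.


With no in-sequence branch targets, the leaders are the first instruction plus the instruction after each branch.
Number of basic blocks = branches + 1
= 4 + 1 = 5

5


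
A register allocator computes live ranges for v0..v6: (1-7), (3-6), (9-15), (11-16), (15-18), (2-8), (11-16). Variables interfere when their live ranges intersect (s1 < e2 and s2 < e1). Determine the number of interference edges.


Check all pairs for overlapping intervals.
Two intervals (s1,e1) and (s2,e2) overlap if s1 < e2 and s2 < e1.
v0 (1-7) vs v1..v6: overlaps v1, v5 -> 2
v1 (3-6) vs v2..v6: overlaps v5 -> 1
v2 (9-15) vs v3..v6: overlaps v3, v6 -> 2
v3 (11-16) vs v4..v6: overlaps v4, v6 -> 2
v4 (15-18) vs v5..v6: overlaps v6 -> 1
v5 (2-8) vs v6: overlaps none -> 0
Total overlapping pairs = 2 + 1 + 2 + 2 + 1 + 0 = 8

8


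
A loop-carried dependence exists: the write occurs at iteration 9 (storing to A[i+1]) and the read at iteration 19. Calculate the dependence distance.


Distance = read iteration - write iteration
= 19 - 9 = 10

10


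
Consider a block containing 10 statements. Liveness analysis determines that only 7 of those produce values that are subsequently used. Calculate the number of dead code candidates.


Dead code = total statements - live definitions
= 10 - 7 = 3

3


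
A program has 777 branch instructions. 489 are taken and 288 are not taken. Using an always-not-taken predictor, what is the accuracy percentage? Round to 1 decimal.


Predictor: always-not-taken
Correct predictions = 288
Accuracy = 288 / 777 * 100 = 37.1%

37.1


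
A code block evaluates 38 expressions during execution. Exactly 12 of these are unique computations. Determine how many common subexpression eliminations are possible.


CSE count = total expressions - unique expressions
= 38 - 12 = 26

26


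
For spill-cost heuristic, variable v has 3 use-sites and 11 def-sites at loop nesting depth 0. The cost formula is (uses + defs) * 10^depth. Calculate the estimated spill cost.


uses + defs = 3 + 11 = 14
10^0 = 1
Spill cost = 14 * 1 = 14

14


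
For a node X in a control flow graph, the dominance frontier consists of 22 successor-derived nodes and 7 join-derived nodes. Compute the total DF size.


DF(X) = direct successor contributions + join point contributions
= 22 + 7 = 29

29


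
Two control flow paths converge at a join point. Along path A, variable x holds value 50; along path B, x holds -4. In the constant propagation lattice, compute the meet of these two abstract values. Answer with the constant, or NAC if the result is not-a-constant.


Meet operation: if both paths give the same constant, result is that constant; if they differ, result is NAC (not-a-constant).
Path A: 50, Path B: -4 -> differ
Result: not-a-constant -> NAC

NAC


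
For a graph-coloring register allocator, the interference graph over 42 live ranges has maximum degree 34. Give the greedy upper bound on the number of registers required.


Greedy coloring never needs more than (max_degree + 1) colors: when coloring a vertex, at most max_degree neighbors are already colored.
Upper bound = 34 + 1 = 35

35


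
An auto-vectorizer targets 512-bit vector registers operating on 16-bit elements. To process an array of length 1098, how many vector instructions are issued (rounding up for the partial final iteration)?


Width = 512 / 16 = 32 elements per vector op
Iterations = ceil(1098 / 32) = 35

35


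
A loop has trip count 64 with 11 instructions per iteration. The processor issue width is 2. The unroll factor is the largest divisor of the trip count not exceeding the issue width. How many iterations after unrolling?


Largest divisor of 64 <= 2 is 2
New iterations = 64 / 2 = 32

32


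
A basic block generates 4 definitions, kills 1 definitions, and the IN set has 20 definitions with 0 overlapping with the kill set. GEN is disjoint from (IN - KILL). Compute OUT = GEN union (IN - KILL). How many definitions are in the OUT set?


IN - KILL: 20 - 0 = 20 surviving definitions
OUT = GEN + surviving = 4 + 20 = 24

24


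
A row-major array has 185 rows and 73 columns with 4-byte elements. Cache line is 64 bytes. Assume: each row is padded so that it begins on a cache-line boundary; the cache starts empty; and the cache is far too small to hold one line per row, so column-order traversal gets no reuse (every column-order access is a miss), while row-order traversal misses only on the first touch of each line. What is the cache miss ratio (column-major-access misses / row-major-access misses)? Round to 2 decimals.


Each row occupies 73 * 4 = 292 bytes and starts on a line boundary, so it spans ceil(292 / 64) = 5 cache lines.
Row-major traversal misses (one per line touched): 185 * ceil(73 * 4 / 64) = 925
Column-major traversal misses (no reuse, every access misses): 185 * 73 = 13505
Ratio = 13505 / 925 = 14.6

14.6


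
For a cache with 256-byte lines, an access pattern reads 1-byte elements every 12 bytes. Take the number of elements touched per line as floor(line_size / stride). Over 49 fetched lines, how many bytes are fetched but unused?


Elements per line = floor(256 / 12) = 21
Bytes used per line = 21 * 1 = 21
Wasted per line = 256 - 21 = 235
Total wasted = 235 * 49 = 11515

11515


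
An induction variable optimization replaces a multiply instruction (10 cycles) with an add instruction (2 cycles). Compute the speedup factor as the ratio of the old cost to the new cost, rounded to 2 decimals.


Ratio = mult_cost / add_cost = 10 / 2 = 5.0

5.0


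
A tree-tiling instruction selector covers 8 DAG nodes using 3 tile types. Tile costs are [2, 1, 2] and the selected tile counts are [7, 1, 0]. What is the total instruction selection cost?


Total cost = sum(count_i * cost_i)
= 7*2 + 1*1 + 0*2
= 15

15


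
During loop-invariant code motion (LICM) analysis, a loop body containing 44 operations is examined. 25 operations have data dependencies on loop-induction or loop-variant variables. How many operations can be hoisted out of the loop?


Invariant candidates = total - loop-dependent
= 44 - 25 = 19

19


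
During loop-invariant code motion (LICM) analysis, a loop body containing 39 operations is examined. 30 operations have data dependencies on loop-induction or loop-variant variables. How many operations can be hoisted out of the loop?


Invariant candidates = total - loop-dependent
= 39 - 30 = 9

9


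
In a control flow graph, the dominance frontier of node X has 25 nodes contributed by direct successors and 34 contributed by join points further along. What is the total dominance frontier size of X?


DF(X) = direct successor contributions + join point contributions
= 25 + 34 = 59

59


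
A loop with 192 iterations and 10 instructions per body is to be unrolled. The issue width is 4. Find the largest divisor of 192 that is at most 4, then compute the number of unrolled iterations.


Largest divisor of 192 <= 4 is 4
New iterations = 192 / 4 = 48

48


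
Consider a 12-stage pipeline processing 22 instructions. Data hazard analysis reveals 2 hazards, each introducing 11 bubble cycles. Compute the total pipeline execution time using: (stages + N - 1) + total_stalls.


Base cycles = 12 + 22 - 1 = 33
Total stalls = 2 * 11 = 22
Total = 33 + 22 = 55

55


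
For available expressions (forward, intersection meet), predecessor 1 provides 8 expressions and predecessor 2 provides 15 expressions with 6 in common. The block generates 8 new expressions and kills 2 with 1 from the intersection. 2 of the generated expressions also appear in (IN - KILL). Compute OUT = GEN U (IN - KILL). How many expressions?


IN = intersection of predecessors = 6
IN - KILL = 6 - 1 = 5
|OUT| = |GEN| + |IN - KILL| - |GEN ∩ (IN - KILL)| = 8 + 5 - 2 = 11

11


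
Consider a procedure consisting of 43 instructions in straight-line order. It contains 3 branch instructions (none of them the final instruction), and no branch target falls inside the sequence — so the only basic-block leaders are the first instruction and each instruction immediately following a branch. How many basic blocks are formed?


With no in-sequence branch targets, the leaders are the first instruction plus the instruction after each branch.
Number of basic blocks = branches + 1
= 3 + 1 = 4

4


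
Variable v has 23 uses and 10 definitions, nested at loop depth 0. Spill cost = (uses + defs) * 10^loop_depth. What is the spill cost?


uses + defs = 23 + 10 = 33
10^0 = 1
Spill cost = 33 * 1 = 33

33


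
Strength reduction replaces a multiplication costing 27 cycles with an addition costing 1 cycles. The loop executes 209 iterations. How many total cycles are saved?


Per-iteration saving = 27 - 1 = 26
Total saved = 209 * 26 = 5434

5434


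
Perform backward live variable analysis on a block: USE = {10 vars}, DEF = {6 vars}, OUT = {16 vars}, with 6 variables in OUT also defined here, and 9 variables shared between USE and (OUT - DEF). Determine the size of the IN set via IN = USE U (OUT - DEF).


OUT - DEF: 16 - 6 = 10
|IN| = |USE| + |OUT - DEF| - |USE ∩ (OUT - DEF)| = 10 + 10 - 9 = 11

11


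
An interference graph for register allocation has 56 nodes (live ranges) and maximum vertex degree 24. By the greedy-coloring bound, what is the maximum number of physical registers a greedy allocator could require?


Greedy coloring never needs more than (max_degree + 1) colors: when coloring a vertex, at most max_degree neighbors are already colored.
Upper bound = 24 + 1 = 25

25


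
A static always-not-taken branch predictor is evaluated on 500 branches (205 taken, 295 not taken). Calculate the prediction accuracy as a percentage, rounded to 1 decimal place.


Predictor: always-not-taken
Correct predictions = 295
Accuracy = 295 / 500 * 100 = 59.0%

59.0


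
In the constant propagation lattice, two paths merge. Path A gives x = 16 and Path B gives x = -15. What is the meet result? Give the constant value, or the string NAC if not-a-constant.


Meet operation: if both paths give the same constant, result is that constant; if they differ, result is NAC (not-a-constant).
Path A: 16, Path B: -15 -> differ
Result: not-a-constant -> NAC

NAC


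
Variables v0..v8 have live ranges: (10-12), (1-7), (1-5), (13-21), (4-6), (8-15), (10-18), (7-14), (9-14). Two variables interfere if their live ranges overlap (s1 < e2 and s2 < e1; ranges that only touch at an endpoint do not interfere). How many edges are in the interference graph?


Check all pairs for overlapping intervals.
Two intervals (s1,e1) and (s2,e2) overlap if s1 < e2 and s2 < e1.
v0 (10-12) vs v1..v8: overlaps v5, v6, v7, v8 -> 4
v1 (1-7) vs v2..v8: overlaps v2, v4 -> 2
v2 (1-5) vs v3..v8: overlaps v4 -> 1
v3 (13-21) vs v4..v8: overlaps v5, v6, v7, v8 -> 4
v4 (4-6) vs v5..v8: overlaps none -> 0
v5 (8-15) vs v6..v8: overlaps v6, v7, v8 -> 3
v6 (10-18) vs v7..v8: overlaps v7, v8 -> 2
v7 (7-14) vs v8: overlaps v8 -> 1
Total overlapping pairs = 4 + 2 + 1 + 4 + 0 + 3 + 2 + 1 = 17

17


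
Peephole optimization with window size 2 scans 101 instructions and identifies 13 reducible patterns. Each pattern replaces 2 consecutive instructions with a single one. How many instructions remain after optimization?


Each match removes 1 instructions.
Total removed = 13 * 1 = 13
Remaining = 101 - 13 = 88

88


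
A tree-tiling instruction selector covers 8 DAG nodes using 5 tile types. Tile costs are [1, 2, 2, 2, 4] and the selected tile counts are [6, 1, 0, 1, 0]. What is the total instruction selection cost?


Total cost = sum(count_i * cost_i)
= 6*1 + 1*2 + 0*2 + 1*2 + 0*4
= 10

10


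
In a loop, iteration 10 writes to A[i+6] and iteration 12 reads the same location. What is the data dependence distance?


Distance = read iteration - write iteration
= 12 - 10 = 2

2


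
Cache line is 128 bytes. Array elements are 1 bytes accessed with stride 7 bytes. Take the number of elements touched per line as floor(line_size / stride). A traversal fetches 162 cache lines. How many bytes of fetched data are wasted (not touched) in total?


Elements per line = floor(128 / 7) = 18
Bytes used per line = 18 * 1 = 18
Wasted per line = 128 - 18 = 110
Total wasted = 110 * 162 = 17820

17820


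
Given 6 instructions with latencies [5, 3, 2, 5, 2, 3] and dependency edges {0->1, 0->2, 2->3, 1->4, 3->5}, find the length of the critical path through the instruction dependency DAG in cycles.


Compute longest path through dependency graph: dist(Ik) = max over predecessors of dist + latency(Ik).
dist(I0) = latency 5 = 5
dist(I1) = dist(I0) + 3 = 5 + 3 = 8
dist(I2) = dist(I0) + 2 = 5 + 2 = 7
dist(I3) = dist(I2) + 5 = 7 + 5 = 12
dist(I4) = dist(I1) + 2 = 8 + 2 = 10
dist(I5) = dist(I3) + 3 = 12 + 3 = 15
Critical path = max dist = 15

15


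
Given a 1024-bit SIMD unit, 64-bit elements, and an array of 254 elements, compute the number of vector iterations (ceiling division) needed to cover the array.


Width = 1024 / 64 = 16 elements per vector op
Iterations = ceil(254 / 16) = 16

16


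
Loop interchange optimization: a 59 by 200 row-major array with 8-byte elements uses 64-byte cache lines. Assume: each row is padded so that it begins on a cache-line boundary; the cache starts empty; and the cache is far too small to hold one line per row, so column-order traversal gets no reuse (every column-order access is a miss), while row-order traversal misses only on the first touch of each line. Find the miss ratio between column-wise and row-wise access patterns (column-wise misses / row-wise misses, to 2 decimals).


Each row occupies 200 * 8 = 1600 bytes and starts on a line boundary, so it spans ceil(1600 / 64) = 25 cache lines.
Row-major traversal misses (one per line touched): 59 * ceil(200 * 8 / 64) = 1475
Column-major traversal misses (no reuse, every access misses): 59 * 200 = 11800
Ratio = 11800 / 1475 = 8.0

8.0


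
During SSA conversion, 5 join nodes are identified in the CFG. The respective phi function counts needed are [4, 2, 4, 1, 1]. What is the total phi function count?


Total phi functions = sum of phi functions at each join node
= 4 + 2 + 4 + 1 + 1 = 12

12


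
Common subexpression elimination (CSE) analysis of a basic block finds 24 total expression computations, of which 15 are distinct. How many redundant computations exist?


CSE count = total expressions - unique expressions
= 24 - 15 = 9

9


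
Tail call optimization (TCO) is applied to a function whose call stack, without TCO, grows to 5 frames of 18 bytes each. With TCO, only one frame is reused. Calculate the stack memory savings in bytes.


Without TCO: 5 * 18 = 90 bytes
With TCO: reuse 1 frame = 18 bytes
Savings = 90 - 18 = 72

72


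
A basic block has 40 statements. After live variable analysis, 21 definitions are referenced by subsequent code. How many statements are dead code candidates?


Dead code = total statements - live definitions
= 40 - 21 = 19

19


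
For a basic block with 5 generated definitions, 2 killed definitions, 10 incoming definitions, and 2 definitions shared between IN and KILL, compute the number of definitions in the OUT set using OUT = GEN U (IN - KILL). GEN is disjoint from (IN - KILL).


IN - KILL: 10 - 2 = 8 surviving definitions
OUT = GEN + surviving = 5 + 8 = 13

13


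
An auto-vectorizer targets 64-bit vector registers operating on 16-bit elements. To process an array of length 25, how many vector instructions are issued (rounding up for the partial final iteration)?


Width = 64 / 16 = 4 elements per vector op
Iterations = ceil(25 / 4) = 7

7


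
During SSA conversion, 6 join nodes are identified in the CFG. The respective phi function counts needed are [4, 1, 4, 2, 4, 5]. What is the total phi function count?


Total phi functions = sum of phi functions at each join node
= 4 + 1 + 4 + 2 + 4 + 5 = 20

20


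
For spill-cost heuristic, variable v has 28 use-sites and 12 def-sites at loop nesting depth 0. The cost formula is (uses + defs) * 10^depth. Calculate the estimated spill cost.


uses + defs = 28 + 12 = 40
10^0 = 1
Spill cost = 40 * 1 = 40

40


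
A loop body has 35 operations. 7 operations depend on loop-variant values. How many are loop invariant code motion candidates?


Invariant candidates = total - loop-dependent
= 35 - 7 = 28

28


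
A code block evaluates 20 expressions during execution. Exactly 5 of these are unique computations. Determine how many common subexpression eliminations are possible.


CSE count = total expressions - unique expressions
= 20 - 5 = 15

15


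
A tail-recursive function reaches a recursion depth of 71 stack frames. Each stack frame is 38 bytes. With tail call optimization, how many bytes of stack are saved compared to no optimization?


Without TCO: 71 * 38 = 2698 bytes
With TCO: reuse 1 frame = 38 bytes
Savings = 2698 - 38 = 2660

2660


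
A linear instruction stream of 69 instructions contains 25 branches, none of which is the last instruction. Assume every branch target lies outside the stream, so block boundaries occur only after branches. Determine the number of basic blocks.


With no in-sequence branch targets, the leaders are the first instruction plus the instruction after each branch.
Number of basic blocks = branches + 1
= 25 + 1 = 26

26


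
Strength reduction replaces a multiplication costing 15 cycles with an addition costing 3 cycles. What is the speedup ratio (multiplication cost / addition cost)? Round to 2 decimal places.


Ratio = mult_cost / add_cost = 15 / 3 = 5.0

5.0


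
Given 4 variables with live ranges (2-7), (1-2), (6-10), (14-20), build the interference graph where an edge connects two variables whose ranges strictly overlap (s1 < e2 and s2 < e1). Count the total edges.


Check all pairs for overlapping intervals.
Two intervals (s1,e1) and (s2,e2) overlap if s1 < e2 and s2 < e1.
v0 (2-7) vs v1..v3: overlaps v2 -> 1
v1 (1-2) vs v2..v3: overlaps none -> 0
v2 (6-10) vs v3: overlaps none -> 0
Total overlapping pairs = 1 + 0 + 0 = 1

1


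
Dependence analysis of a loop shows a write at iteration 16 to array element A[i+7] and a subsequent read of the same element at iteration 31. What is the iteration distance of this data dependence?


Distance = read iteration - write iteration
= 31 - 16 = 15

15


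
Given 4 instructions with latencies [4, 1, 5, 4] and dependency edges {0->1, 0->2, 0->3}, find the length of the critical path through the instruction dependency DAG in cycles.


Compute longest path through dependency graph: dist(Ik) = max over predecessors of dist + latency(Ik).
dist(I0) = latency 4 = 4
dist(I1) = dist(I0) + 1 = 4 + 1 = 5
dist(I2) = dist(I0) + 5 = 4 + 5 = 9
dist(I3) = dist(I0) + 4 = 4 + 4 = 8
Critical path = max dist = 9

9


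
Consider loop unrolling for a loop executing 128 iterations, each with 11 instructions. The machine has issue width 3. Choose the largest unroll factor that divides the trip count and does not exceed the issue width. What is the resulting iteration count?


Largest divisor of 128 <= 3 is 2
New iterations = 128 / 2 = 64

64
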